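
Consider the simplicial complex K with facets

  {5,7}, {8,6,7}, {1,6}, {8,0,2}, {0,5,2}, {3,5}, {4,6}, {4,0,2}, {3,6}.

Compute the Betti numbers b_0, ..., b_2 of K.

b_0 = 1, b_1 = 3, b_2 = 0.

Order the vertices as 0 < 1 < 2 < 3 < 4 < 5 < 6 < 7 < 8. Listing each simplex with vertices in this order, K has dimension 2 with simplices:

  0-simplices (9): [0], [1], [2], [3], [4], [5], [6], [7], [8]
  1-simplices (15): [0,2], [0,4], [0,5], [0,8], [1,6], [2,4], [2,5], [2,8], [3,5], [3,6], [4,6], [5,7], [6,7], [6,8], [7,8]
  2-simplices (4): [0,2,4], [0,2,5], [0,2,8], [6,7,8]

Hence C_0 ≅ Z^9, C_1 ≅ Z^15, C_2 ≅ Z^4.

∂_1: C_1 → C_0 is given by ∂[p,q] = [q] − [p]. For instance
  ∂[5,7] = [7] − [5].
As a 9×15 matrix over Z this has rank 8, with invariant factors (1,1,1,1,1,1,1,1).

∂_2: C_2 → C_1 sends each 2-simplex [p,q,r] to [q,r] − [p,r] + [p,q]. For instance
  ∂[0,2,8] = [2,8] − [0,8] + [0,2],
  ∂[0,2,4] = [2,4] − [0,4] + [0,2].
The resulting 15×4 matrix has rank 4, and its Smith normal form has invariant factors (1,1,1,1).

Now H_k = ker ∂_k / im ∂_{k+1}, so:

  H_0: rank C_0 − rank ∂_1 = 9 − 8 = 1, and the invariant factors of ∂_1 are all 1, so H_0 = Z.
  H_1: rank ker ∂_1 − rank ∂_2 = (15 − 8) − 4 = 3, and the invariant factors of ∂_2 are all 1, so H_1 = Z^3.
  H_2: rank ker ∂_2 − rank ∂_3 = (4 − 4) − 0 = 0, and there is no ∂_3, so H_2 = 0.

As a check, the Euler characteristic is 9 − 15 + 4 = -2, which agrees with 1 − 3 + 0 = -2.

Hence the Betti numbers are b_0 = 1, b_1 = 3, b_2 = 0.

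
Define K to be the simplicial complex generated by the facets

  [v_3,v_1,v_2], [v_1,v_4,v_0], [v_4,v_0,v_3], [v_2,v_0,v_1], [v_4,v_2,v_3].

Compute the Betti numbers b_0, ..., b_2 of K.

Order the vertices as v_0 < v_1 < v_2 < v_3 < v_4. Listing each simplex with vertices in this order, K has dimension 2 with simplices:

  0-simplices (5): [v_0], [v_1], [v_2], [v_3], [v_4]
  1-simplices (10): [v_0,v_1], [v_0,v_2], [v_0,v_3], [v_0,v_4], [v_1,v_2], [v_1,v_3], [v_1,v_4], [v_2,v_3], [v_2,v_4], [v_3,v_4]
  2-simplices (5): [v_0,v_1,v_2], [v_0,v_1,v_4], [v_0,v_3,v_4], [v_1,v_2,v_3], [v_2,v_3,v_4]

so the chain groups are C_0 ≅ Z^5, C_1 ≅ Z^10, C_2 ≅ Z^5.

The boundary map ∂_1: C_1 → C_0 sends each edge [p,q] (with p < q) to q − p. For instance
  ∂[v_0,v_2] = [v_2] − [v_0].
The 5×10 boundary matrix has rank 4 and Smith normal form diag(1,1,1,1).

The boundary map ∂_2: C_2 → C_1 acts by ∂[p,q,r] = [q,r] − [p,r] + [p,q]. For instance
  ∂[v_1,v_2,v_3] = [v_2,v_3] − [v_1,v_3] + [v_1,v_2],
  ∂[v_0,v_1,v_4] = [v_1,v_4] − [v_0,v_4] + [v_0,v_1].
This gives a 10×5 integer matrix of rank 5; reducing to Smith normal form yields diagonal entries (1,1,1,1,1).

Reading off H_k = ker ∂_k / im ∂_{k+1}:

  H_0: rank C_0 − rank ∂_1 = 5 − 4 = 1, and the invariant factors of ∂_1 are all 1, so H_0 ≅ Z.
  H_1: rank ker ∂_1 − rank ∂_2 = (10 − 4) − 5 = 1, and the invariant factors of ∂_2 are all 1, so H_1 ≅ Z.
  H_2: rank ker ∂_2 − rank ∂_3 = (5 − 5) − 0 = 0, and there is no ∂_3, so H_2 ≅ 0.

Hence the Betti numbers are b_0 = 1, b_1 = 1, b_2 = 0.

b_0 = 1, b_1 = 1, b_2 = 0.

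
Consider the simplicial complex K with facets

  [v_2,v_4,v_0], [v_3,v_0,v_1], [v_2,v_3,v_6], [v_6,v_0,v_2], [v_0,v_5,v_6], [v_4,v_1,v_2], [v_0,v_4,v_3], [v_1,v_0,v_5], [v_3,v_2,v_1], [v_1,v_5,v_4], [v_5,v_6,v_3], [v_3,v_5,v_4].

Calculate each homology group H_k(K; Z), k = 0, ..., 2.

Fix the vertex order v_0 < v_1 < v_2 < v_3 < v_4 < v_5 < v_6 and write every simplex with vertices in increasing order. Then dim K = 2 and the simplices of K are:

  0-simplices (7): [v_0], [v_1], [v_2], [v_3], [v_4], [v_5], [v_6]
  1-simplices (18): (18 of them)
  2-simplices (12): (12 of them)

Hence C_0 ≅ Z^7, C_1 ≅ Z^18, C_2 ≅ Z^12.

∂_1: C_1 → C_0 is given by ∂[p,q] = [q] − [p].
This gives a 7×18 integer matrix of rank 6; reducing to Smith normal form yields diagonal entries (1,1,1,1,1,1).

The boundary map ∂_2: C_2 → C_1 acts by ∂[p,q,r] = [q,r] − [p,r] + [p,q]. For instance
  ∂[v_0,v_2,v_4] = [v_2,v_4] − [v_0,v_4] + [v_0,v_2],
  ∂[v_1,v_2,v_3] = [v_2,v_3] − [v_1,v_3] + [v_1,v_2].
This gives a 18×12 integer matrix of rank 12; reducing to Smith normal form yields diagonal entries (1,1,1,1,1,1,1,1,1,1,1,2).

Reading off H_k = ker ∂_k / im ∂_{k+1}:

  H_0: rank C_0 − rank ∂_1 = 7 − 6 = 1, and the invariant factors of ∂_1 are all 1, so H_0 = Z.
  H_1: rank ker ∂_1 − rank ∂_2 = (18 − 6) − 12 = 0, and ∂_2 has invariant factor 2 > 1, so H_1 = Z_2.
  H_2: rank ker ∂_2 − rank ∂_3 = (12 − 12) − 0 = 0, and there is no ∂_3, so H_2 = 0.

(K is a triangulation of the real projective plane RP^2.)

H_0 = Z,  H_1 = Z_2,  H_2 = 0.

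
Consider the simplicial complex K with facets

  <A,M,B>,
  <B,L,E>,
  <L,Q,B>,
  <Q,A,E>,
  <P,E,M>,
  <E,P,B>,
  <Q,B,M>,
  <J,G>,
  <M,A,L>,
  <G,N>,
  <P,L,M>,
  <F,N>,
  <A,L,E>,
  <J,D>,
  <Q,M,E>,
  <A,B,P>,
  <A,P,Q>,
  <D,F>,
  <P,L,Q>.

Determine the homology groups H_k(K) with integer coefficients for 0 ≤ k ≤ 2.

H_0 = Z^2,  H_1 = Z^3,  H_2 = Z.

Order the vertices as A < B < D < E < F < G < J < L < M < N < P < Q. Listing each simplex with vertices in this order, K has dimension 2 with simplices:

  0-simplices (12): A, B, D, E, F, G, J, L, M, N, P, Q
  1-simplices (26): AB, AE, AL, AM, AP, AQ, BE, BL, BM, BP, BQ, DF, DJ, EL, EM, EP, EQ, FN, GJ, GN, LM, LP, LQ, MP, MQ, PQ
  2-simplices (14): ABM, ABP, AEL, AEQ, ALM, APQ, BEL, BEP, BLQ, BMQ, EMP, EMQ, LMP, LPQ

so the chain groups are C_0 ≅ Z^12, C_1 ≅ Z^26, C_2 ≅ Z^14.

∂_1: C_1 → C_0 sends each edge [p,q] (with p < q) to q − p.
The 12×26 boundary matrix has rank 10 and Smith normal form diag(1,1,1,1,1,1,1,1,1,1).

∂_2: C_2 → C_1 sends each 2-simplex [p,q,r] to [q,r] − [p,r] + [p,q]. For instance
  ∂LMP = MP − LP + LM,
  ∂BMQ = MQ − BQ + BM.
The 26×14 boundary matrix has rank 13 and Smith normal form diag(1,1,1,1,1,1,1,1,1,1,1,1,1).

Reading off H_k = ker ∂_k / im ∂_{k+1}:

  H_0: rank C_0 − rank ∂_1 = 12 − 10 = 2, and the invariant factors of ∂_1 are all 1, so H_0 = Z^2.
  H_1: rank ker ∂_1 − rank ∂_2 = (26 − 10) − 13 = 3, and the invariant factors of ∂_2 are all 1, so H_1 = Z^3.
  H_2: rank ker ∂_2 − rank ∂_3 = (14 − 13) − 0 = 1, and there is no ∂_3, so H_2 = Z.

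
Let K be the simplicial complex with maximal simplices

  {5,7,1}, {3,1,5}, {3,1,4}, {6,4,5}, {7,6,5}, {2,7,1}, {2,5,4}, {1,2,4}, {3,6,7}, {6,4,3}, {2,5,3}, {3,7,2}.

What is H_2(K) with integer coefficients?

Fix the vertex order 1 < 2 < 3 < 4 < 5 < 6 < 7 and write every simplex with vertices in increasing order. Then dim K = 2 and the simplices of K are:

  0-simplices (7): [1], [2], [3], [4], [5], [6], [7]
  1-simplices (18): [1,2], [1,3], [1,4], [1,5], [1,7], [2,3], [2,4], [2,5], [2,7], [3,4], [3,5], [3,6], [3,7], [4,5], [4,6], [5,6], [5,7], [6,7]
  2-simplices (12): [1,2,4], [1,2,7], [1,3,4], [1,3,5], [1,5,7], [2,3,5], [2,3,7], [2,4,5], [3,4,6], [3,6,7], [4,5,6], [5,6,7]

so the chain groups are C_0 ≅ Z^7, C_1 ≅ Z^18, C_2 ≅ Z^12.

Boundary ∂_1: C_1 → C_0 sends each edge [p,q] (with p < q) to q − p.
As a 7×18 matrix over Z this has rank 6, with invariant factors (1,1,1,1,1,1).

Boundary ∂_2: C_2 → C_1 acts by ∂[p,q,r] = [q,r] − [p,r] + [p,q]. For instance
  ∂[2,4,5] = [4,5] − [2,5] + [2,4],
  ∂[3,4,6] = [4,6] − [3,6] + [3,4].
The resulting 18×12 matrix has rank 12, and its Smith normal form has invariant factors (1,1,1,1,1,1,1,1,1,1,1,2).

Now H_k = ker ∂_k / im ∂_{k+1}, so:

  H_2: rank ker ∂_2 − rank ∂_3 = (12 − 12) − 0 = 0, and there is no ∂_3, so H_2 = 0.

H_2 = 0.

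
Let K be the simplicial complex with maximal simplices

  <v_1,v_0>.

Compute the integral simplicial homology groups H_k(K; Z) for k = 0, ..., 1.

H_0 ≅ Z,  H_1 = 0.

Fix the vertex order v_0 < v_1 and write every simplex with vertices in increasing order. Then dim K = 1 and the simplices of K are:

  0-simplices (2): [v_0], [v_1]
  1-simplices (1): [v_0,v_1]

so the chain groups are C_0 ≅ Z^2, C_1 ≅ Z^1.

∂_1: C_1 → C_0 is given by ∂[p,q] = [q] − [p].
As a 2×1 matrix over Z this has rank 1, with invariant factors (1).

From H_k ≅ ker(∂_k) / im(∂_{k+1}) we obtain:

  H_0: rank C_0 − rank ∂_1 = 2 − 1 = 1, and the invariant factors of ∂_1 are all 1, so H_0 = Z.
  H_1: rank ker ∂_1 − rank ∂_2 = (1 − 1) − 0 = 0, and there is no ∂_2, so H_1 = 0.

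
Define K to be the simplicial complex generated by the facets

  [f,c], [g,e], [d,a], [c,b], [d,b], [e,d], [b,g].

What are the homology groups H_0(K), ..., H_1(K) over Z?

H_0 ≅ Z,  H_1 ≅ Z.

Fix the vertex order a < b < c < d < e < f < g and write every simplex with vertices in increasing order. Then dim K = 1 and the simplices of K are:

  0-simplices (7): a, b, c, d, e, f, g
  1-simplices (7): ad, bc, bd, bg, cf, de, eg

Hence C_0 ≅ Z^7, C_1 ≅ Z^7.

∂_1: C_1 → C_0 maps an edge to its endpoints' difference, ∂[p,q] = q − p. For instance
  ∂cf = f − c.
As a 7×7 matrix over Z this has rank 6, with invariant factors (1,1,1,1,1,1).

Reading off H_k = ker ∂_k / im ∂_{k+1}:

  H_0: rank C_0 − rank ∂_1 = 7 − 6 = 1, and the invariant factors of ∂_1 are all 1, so H_0 ≅ Z.
  H_1: rank ker ∂_1 − rank ∂_2 = (7 − 6) − 0 = 1, and there is no ∂_2, so H_1 ≅ Z.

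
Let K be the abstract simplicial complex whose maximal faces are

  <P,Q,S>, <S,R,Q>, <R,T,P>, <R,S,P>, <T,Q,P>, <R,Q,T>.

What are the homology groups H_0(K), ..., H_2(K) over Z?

We work with the vertex ordering P < Q < R < S < T. The simplices of K, each written with vertices in increasing order, are:

  0-simplices (5): P, Q, R, S, T
  1-simplices (9): PQ, PR, PS, PT, QR, QS, QT, RS, RT
  2-simplices (6): PQS, PQT, PRS, PRT, QRS, QRT

so the chain groups are C_0 ≅ Z^5, C_1 ≅ Z^9, C_2 ≅ Z^6.

Boundary ∂_1: C_1 → C_0 maps an edge to its endpoints' difference, ∂[p,q] = q − p. For instance
  ∂QT = T − Q.
The resulting 5×9 matrix has rank 4, and its Smith normal form has invariant factors (1,1,1,1).

∂_2: C_2 → C_1 acts by ∂[p,q,r] = [q,r] − [p,r] + [p,q]. For instance
  ∂QRT = RT − QT + QR,
  ∂PRS = RS − PS + PR.
As a 9×6 matrix over Z this has rank 5, with invariant factors (1,1,1,1,1).

Now H_k = ker ∂_k / im ∂_{k+1}, so:

  H_0: rank C_0 − rank ∂_1 = 5 − 4 = 1, and the invariant factors of ∂_1 are all 1, so H_0 = Z.
  H_1: rank ker ∂_1 − rank ∂_2 = (9 − 4) − 5 = 0, and the invariant factors of ∂_2 are all 1, so H_1 = 0.
  H_2: rank ker ∂_2 − rank ∂_3 = (6 − 5) − 0 = 1, and there is no ∂_3, so H_2 = Z.

H_0 ≅ Z,  H_1 = 0,  H_2 ≅ Z.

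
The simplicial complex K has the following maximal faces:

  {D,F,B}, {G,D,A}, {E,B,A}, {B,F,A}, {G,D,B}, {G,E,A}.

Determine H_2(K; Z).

H_2 ≅ 0.

We work with the vertex ordering A < B < D < E < F < G. The simplices of K, each written with vertices in increasing order, are:

  0-simplices (6): A, B, D, E, F, G
  1-simplices (12): AB, AD, AE, AF, AG, BD, BE, BF, BG, DF, DG, EG
  2-simplices (6): ABE, ABF, ADG, AEG, BDF, BDG

so the chain groups are C_0 ≅ Z^6, C_1 ≅ Z^12, C_2 ≅ Z^6.

∂_1: C_1 → C_0 sends each edge [p,q] (with p < q) to q − p. For instance
  ∂BF = F − B.
The 6×12 boundary matrix has rank 5 and Smith normal form diag(1,1,1,1,1).

The boundary map ∂_2: C_2 → C_1 sends each 2-simplex [p,q,r] to [q,r] − [p,r] + [p,q]. For instance
  ∂ADG = DG − AG + AD,
  ∂BDG = DG − BG + BD.
This gives a 12×6 integer matrix of rank 6; reducing to Smith normal form yields diagonal entries (1,1,1,1,1,1).

From H_k ≅ ker(∂_k) / im(∂_{k+1}) we obtain:

  H_2: rank ker ∂_2 − rank ∂_3 = (6 − 6) − 0 = 0, and there is no ∂_3, so H_2 = 0.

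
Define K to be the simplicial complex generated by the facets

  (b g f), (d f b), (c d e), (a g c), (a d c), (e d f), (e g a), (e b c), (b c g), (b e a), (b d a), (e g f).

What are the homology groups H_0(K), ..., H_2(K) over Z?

Fix the vertex order a < b < c < d < e < f < g and write every simplex with vertices in increasing order. Then dim K = 2 and the simplices of K are:

  0-simplices (7): a, b, c, d, e, f, g
  1-simplices (18): ab, ac, ad, ae, ag, bc, bd, be, bf, bg, cd, ce, cg, de, df, ef, eg, fg
  2-simplices (12): abd, abe, acd, acg, aeg, bce, bcg, bdf, bfg, cde, def, efg

giving chain groups C_0 ≅ Z^7, C_1 ≅ Z^18, C_2 ≅ Z^12.

Boundary ∂_1: C_1 → C_0 sends each edge [p,q] (with p < q) to q − p. For instance
  ∂ab = b − a.
The 7×18 boundary matrix has rank 6 and Smith normal form diag(1,1,1,1,1,1).

The boundary map ∂_2: C_2 → C_1 sends each 2-simplex [p,q,r] to [q,r] − [p,r] + [p,q]. For instance
  ∂abe = be − ae + ab,
  ∂bdf = df − bf + bd.
This gives a 18×12 integer matrix of rank 12; reducing to Smith normal form yields diagonal entries (1,1,1,1,1,1,1,1,1,1,1,2).

Reading off H_k = ker ∂_k / im ∂_{k+1}:

  H_0: rank C_0 − rank ∂_1 = 7 − 6 = 1, and the invariant factors of ∂_1 are all 1, so H_0 = Z.
  H_1: rank ker ∂_1 − rank ∂_2 = (18 − 6) − 12 = 0, and ∂_2 has invariant factor 2 > 1, so H_1 = Z/2.
  H_2: rank ker ∂_2 − rank ∂_3 = (12 − 12) − 0 = 0, and there is no ∂_3, so H_2 = 0.

(K is a triangulation of the real projective plane RP^2.)

H_0 = Z,  H_1 = Z/2,  H_2 = 0.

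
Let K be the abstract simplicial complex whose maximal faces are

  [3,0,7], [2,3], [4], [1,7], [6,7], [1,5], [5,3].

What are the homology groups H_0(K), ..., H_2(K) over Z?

Order the vertices as 0 < 1 < 2 < 3 < 4 < 5 < 6 < 7. Listing each simplex with vertices in this order, K has dimension 2 with simplices:

  0-simplices (8): [0], [1], [2], [3], [4], [5], [6], [7]
  1-simplices (8): [0,3], [0,7], [1,5], [1,7], [2,3], [3,5], [3,7], [6,7]
  2-simplices (1): [0,3,7]

so the chain groups are C_0 ≅ Z^8, C_1 ≅ Z^8, C_2 ≅ Z^1.

Boundary ∂_1: C_1 → C_0 is given by ∂[p,q] = [q] − [p]. For instance
  ∂[3,7] = [7] − [3].
As a 8×8 matrix over Z this has rank 6, with invariant factors (1,1,1,1,1,1).

The boundary map ∂_2: C_2 → C_1 sends each 2-simplex [p,q,r] to [q,r] − [p,r] + [p,q]. For instance
  ∂[0,3,7] = [3,7] − [0,7] + [0,3].
The 8×1 boundary matrix has rank 1 and Smith normal form diag(1).

Now H_k = ker ∂_k / im ∂_{k+1}, so:

  H_0: rank C_0 − rank ∂_1 = 8 − 6 = 2, and the invariant factors of ∂_1 are all 1, so H_0 = Z^2.
  H_1: rank ker ∂_1 − rank ∂_2 = (8 − 6) − 1 = 1, and the invariant factors of ∂_2 are all 1, so H_1 = Z.
  H_2: rank ker ∂_2 − rank ∂_3 = (1 − 1) − 0 = 0, and there is no ∂_3, so H_2 = 0.

As a check, the Euler characteristic is 8 − 8 + 1 = 1, which agrees with 2 − 1 + 0 = 1.

H_0 = Z^2,  H_1 = Z,  H_2 = 0.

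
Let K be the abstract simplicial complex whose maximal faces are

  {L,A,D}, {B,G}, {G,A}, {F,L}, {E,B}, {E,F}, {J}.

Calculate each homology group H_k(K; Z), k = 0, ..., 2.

We work with the vertex ordering A < B < D < E < F < G < J < L. The simplices of K, each written with vertices in increasing order, are:

  0-simplices (8): A, B, D, E, F, G, J, L
  1-simplices (8): AD, AG, AL, BE, BG, DL, EF, FL
  2-simplices (1): ADL

giving chain groups C_0 ≅ Z^8, C_1 ≅ Z^8, C_2 ≅ Z^1.

Boundary ∂_1: C_1 → C_0 maps an edge to its endpoints' difference, ∂[p,q] = q − p.
This gives a 8×8 integer matrix of rank 6; reducing to Smith normal form yields diagonal entries (1,1,1,1,1,1).

The boundary map ∂_2: C_2 → C_1 maps a triangle to the signed sum of its edges. For instance
  ∂ADL = DL − AL + AD.
This gives a 8×1 integer matrix of rank 1; reducing to Smith normal form yields diagonal entries (1).

From H_k ≅ ker(∂_k) / im(∂_{k+1}) we obtain:

  H_0: rank C_0 − rank ∂_1 = 8 − 6 = 2, and the invariant factors of ∂_1 are all 1, so H_0 ≅ Z^2.
  H_1: rank ker ∂_1 − rank ∂_2 = (8 − 6) − 1 = 1, and the invariant factors of ∂_2 are all 1, so H_1 ≅ Z.
  H_2: rank ker ∂_2 − rank ∂_3 = (1 − 1) − 0 = 0, and there is no ∂_3, so H_2 ≅ 0.

H_0 ≅ Z^2,  H_1 ≅ Z,  H_2 = 0.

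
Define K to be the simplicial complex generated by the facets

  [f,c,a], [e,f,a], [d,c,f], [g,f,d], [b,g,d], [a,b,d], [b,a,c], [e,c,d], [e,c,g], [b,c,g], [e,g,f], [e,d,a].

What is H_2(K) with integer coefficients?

H_2 = 0.

Order the vertices as a < b < c < d < e < f < g. Listing each simplex with vertices in this order, K has dimension 2 with simplices:

  0-simplices (7): a, b, c, d, e, f, g
  1-simplices (18): ab, ac, ad, ae, af, bc, bd, bg, cd, ce, cf, cg, de, df, dg, ef, eg, fg
  2-simplices (12): abc, abd, acf, ade, aef, bcg, bdg, cde, cdf, ceg, dfg, efg

Hence C_0 ≅ Z^7, C_1 ≅ Z^18, C_2 ≅ Z^12.

Boundary ∂_1: C_1 → C_0 sends each edge [p,q] (with p < q) to q − p.
The resulting 7×18 matrix has rank 6, and its Smith normal form has invariant factors (1,1,1,1,1,1).

∂_2: C_2 → C_1 sends each 2-simplex [p,q,r] to [q,r] − [p,r] + [p,q]. For instance
  ∂abd = bd − ad + ab,
  ∂acf = cf − af + ac.
The resulting 18×12 matrix has rank 12, and its Smith normal form has invariant factors (1,1,1,1,1,1,1,1,1,1,1,2).

Computing H_k = (kernel of ∂_k) / (image of ∂_{k+1}):

  H_2: rank ker ∂_2 − rank ∂_3 = (12 − 12) − 0 = 0, and there is no ∂_3, so H_2 = 0.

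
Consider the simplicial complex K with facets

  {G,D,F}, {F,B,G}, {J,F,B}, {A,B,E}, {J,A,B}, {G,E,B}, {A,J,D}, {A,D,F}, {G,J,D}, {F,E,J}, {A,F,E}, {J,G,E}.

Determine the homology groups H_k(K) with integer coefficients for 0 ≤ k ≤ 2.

Fix the vertex order A < B < D < E < F < G < J and write every simplex with vertices in increasing order. Then dim K = 2 and the simplices of K are:

  0-simplices (7): A, B, D, E, F, G, J
  1-simplices (18): AB, AD, AE, AF, AJ, BE, BF, BG, BJ, DF, DG, DJ, EF, EG, EJ, FG, FJ, GJ
  2-simplices (12): ABE, ABJ, ADF, ADJ, AEF, BEG, BFG, BFJ, DFG, DGJ, EFJ, EGJ

Hence C_0 ≅ Z^7, C_1 ≅ Z^18, C_2 ≅ Z^12.

Boundary ∂_1: C_1 → C_0 sends each edge [p,q] (with p < q) to q − p. For instance
  ∂EF = F − E.
The 7×18 boundary matrix has rank 6 and Smith normal form diag(1,1,1,1,1,1).

Boundary ∂_2: C_2 → C_1 maps a triangle to the signed sum of its edges. For instance
  ∂ADF = DF − AF + AD,
  ∂BEG = EG − BG + BE.
The 18×12 boundary matrix has rank 12 and Smith normal form diag(1,1,1,1,1,1,1,1,1,1,1,2).

From H_k ≅ ker(∂_k) / im(∂_{k+1}) we obtain:

  H_0: rank C_0 − rank ∂_1 = 7 − 6 = 1, and the invariant factors of ∂_1 are all 1, so H_0 ≅ Z.
  H_1: rank ker ∂_1 − rank ∂_2 = (18 − 6) − 12 = 0, and ∂_2 has invariant factor 2 > 1, so H_1 ≅ Z_2.
  H_2: rank ker ∂_2 − rank ∂_3 = (12 − 12) − 0 = 0, and there is no ∂_3, so H_2 ≅ 0.

(K is a triangulation of the real projective plane RP^2.)

H_0 ≅ Z,  H_1 ≅ Z_2,  H_2 = 0.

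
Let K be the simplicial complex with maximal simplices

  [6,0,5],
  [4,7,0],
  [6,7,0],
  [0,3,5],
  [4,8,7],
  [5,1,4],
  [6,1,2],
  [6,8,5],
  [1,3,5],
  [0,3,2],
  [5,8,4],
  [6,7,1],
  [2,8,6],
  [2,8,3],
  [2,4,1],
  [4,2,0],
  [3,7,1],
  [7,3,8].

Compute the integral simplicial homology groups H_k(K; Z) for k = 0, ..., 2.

H_0 ≅ Z,  H_1 ≅ Z^2,  H_2 ≅ Z.

Fix the vertex order 0 < 1 < 2 < 3 < 4 < 5 < 6 < 7 < 8 and write every simplex with vertices in increasing order. Then dim K = 2 and the simplices of K are:

  0-simplices (9): [0], [1], [2], [3], [4], [5], [6], [7], [8]
  1-simplices (27): (27 of them)
  2-simplices (18): [0,2,3], [0,2,4], [0,3,5], [0,4,7], [0,5,6], [0,6,7], [1,2,4], [1,2,6], [1,3,5], [1,3,7], [1,4,5], [1,6,7], [2,3,8], [2,6,8], [3,7,8], [4,5,8], [4,7,8], [5,6,8]

Hence C_0 ≅ Z^9, C_1 ≅ Z^27, C_2 ≅ Z^18.

The boundary map ∂_1: C_1 → C_0 maps an edge to its endpoints' difference, ∂[p,q] = q − p. For instance
  ∂[0,4] = [4] − [0].
The 9×27 boundary matrix has rank 8 and Smith normal form diag(1,1,1,1,1,1,1,1).

The boundary map ∂_2: C_2 → C_1 maps a triangle to the signed sum of its edges. For instance
  ∂[1,2,4] = [2,4] − [1,4] + [1,2],
  ∂[4,7,8] = [7,8] − [4,8] + [4,7].
This gives a 27×18 integer matrix of rank 17; reducing to Smith normal form yields diagonal entries (1,1,1,1,1,1,1,1,1,1,1,1,1,1,1,1,1).

Reading off H_k = ker ∂_k / im ∂_{k+1}:

  H_0: rank C_0 − rank ∂_1 = 9 − 8 = 1, and the invariant factors of ∂_1 are all 1, so H_0 ≅ Z.
  H_1: rank ker ∂_1 − rank ∂_2 = (27 − 8) − 17 = 2, and the invariant factors of ∂_2 are all 1, so H_1 ≅ Z^2.
  H_2: rank ker ∂_2 − rank ∂_3 = (18 − 17) − 0 = 1, and there is no ∂_3, so H_2 ≅ Z.

As a check, the Euler characteristic is 9 − 27 + 18 = 0, which agrees with 1 − 2 + 1 = 0.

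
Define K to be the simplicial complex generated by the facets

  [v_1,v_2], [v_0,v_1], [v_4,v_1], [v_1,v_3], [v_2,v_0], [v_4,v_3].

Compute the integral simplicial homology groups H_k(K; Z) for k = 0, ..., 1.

Take the total order v_0 < v_1 < v_2 < v_3 < v_4 on the vertex set. Then K (dimension 1) consists of the simplices:

  0-simplices (5): [v_0], [v_1], [v_2], [v_3], [v_4]
  1-simplices (6): [v_0,v_1], [v_0,v_2], [v_1,v_2], [v_1,v_3], [v_1,v_4], [v_3,v_4]

so the chain groups are C_0 ≅ Z^5, C_1 ≅ Z^6.

The boundary map ∂_1: C_1 → C_0 is given by ∂[p,q] = [q] − [p].
The resulting 5×6 matrix has rank 4, and its Smith normal form has invariant factors (1,1,1,1).

Computing H_k = (kernel of ∂_k) / (image of ∂_{k+1}):

  H_0: rank C_0 − rank ∂_1 = 5 − 4 = 1, and the invariant factors of ∂_1 are all 1, so H_0 ≅ Z.
  H_1: rank ker ∂_1 − rank ∂_2 = (6 − 4) − 0 = 2, and there is no ∂_2, so H_1 ≅ Z^2.

As a check, the Euler characteristic is 5 − 6 = -1, which agrees with 1 − 2 = -1.

H_0 ≅ Z,  H_1 ≅ Z^2.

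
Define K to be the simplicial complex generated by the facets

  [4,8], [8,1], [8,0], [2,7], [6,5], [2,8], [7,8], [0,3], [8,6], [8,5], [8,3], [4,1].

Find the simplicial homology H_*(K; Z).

Order the vertices as 0 < 1 < 2 < 3 < 4 < 5 < 6 < 7 < 8. Listing each simplex with vertices in this order, K has dimension 1 with simplices:

  0-simplices (9): [0], [1], [2], [3], [4], [5], [6], [7], [8]
  1-simplices (12): [0,3], [0,8], [1,4], [1,8], [2,7], [2,8], [3,8], [4,8], [5,6], [5,8], [6,8], [7,8]

so the chain groups are C_0 ≅ Z^9, C_1 ≅ Z^12.

The boundary map ∂_1: C_1 → C_0 maps an edge to its endpoints' difference, ∂[p,q] = q − p. For instance
  ∂[0,3] = [3] − [0].
The 9×12 boundary matrix has rank 8 and Smith normal form diag(1,1,1,1,1,1,1,1).

Reading off H_k = ker ∂_k / im ∂_{k+1}:

  H_0: rank C_0 − rank ∂_1 = 9 − 8 = 1, and the invariant factors of ∂_1 are all 1, so H_0 = Z.
  H_1: rank ker ∂_1 − rank ∂_2 = (12 − 8) − 0 = 4, and there is no ∂_2, so H_1 = Z^4.

As a check, the Euler characteristic is 9 − 12 = -3, which agrees with 1 − 4 = -3.

H_0 = Z,  H_1 = Z^4.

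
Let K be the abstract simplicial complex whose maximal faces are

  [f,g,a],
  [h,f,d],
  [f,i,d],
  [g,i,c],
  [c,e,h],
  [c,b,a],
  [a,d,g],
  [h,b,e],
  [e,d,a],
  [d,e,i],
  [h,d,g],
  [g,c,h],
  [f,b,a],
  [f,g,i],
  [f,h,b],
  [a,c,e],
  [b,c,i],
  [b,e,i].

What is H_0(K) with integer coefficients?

Fix the vertex order a < b < c < d < e < f < g < h < i and write every simplex with vertices in increasing order. Then dim K = 2 and the simplices of K are:

  0-simplices (9): a, b, c, d, e, f, g, h, i
  1-simplices (27): ab, ac, ad, ae, af, ag, bc, be, bf, bh, bi, ce, cg, ch, ci, de, df, dg, dh, di, eh, ei, fg, fh, fi, gh, gi
  2-simplices (18): abc, abf, ace, ade, adg, afg, bci, beh, bei, bfh, ceh, cgh, cgi, dei, dfh, dfi, dgh, fgi

Hence C_0 ≅ Z^9, C_1 ≅ Z^27, C_2 ≅ Z^18.

The boundary map ∂_1: C_1 → C_0 maps an edge to its endpoints' difference, ∂[p,q] = q − p.
As a 9×27 matrix over Z this has rank 8, with invariant factors (1,1,1,1,1,1,1,1).

Boundary ∂_2: C_2 → C_1 acts by ∂[p,q,r] = [q,r] − [p,r] + [p,q]. For instance
  ∂bci = ci − bi + bc,
  ∂bfh = fh − bh + bf.
The 27×18 boundary matrix has rank 18 and Smith normal form diag(1,1,1,1,1,1,1,1,1,1,1,1,1,1,1,1,1,2).

Reading off H_k = ker ∂_k / im ∂_{k+1}:

  H_0: rank C_0 − rank ∂_1 = 9 − 8 = 1, and the invariant factors of ∂_1 are all 1, so H_0 = Z.

H_0 = Z.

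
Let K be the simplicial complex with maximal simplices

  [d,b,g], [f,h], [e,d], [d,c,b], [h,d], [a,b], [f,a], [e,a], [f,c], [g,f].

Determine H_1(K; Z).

We work with the vertex ordering a < b < c < d < e < f < g < h. The simplices of K, each written with vertices in increasing order, are:

  0-simplices (8): a, b, c, d, e, f, g, h
  1-simplices (13): ab, ae, af, bc, bd, bg, cd, cf, de, dg, dh, fg, fh
  2-simplices (2): bcd, bdg

giving chain groups C_0 ≅ Z^8, C_1 ≅ Z^13, C_2 ≅ Z^2.

Boundary ∂_1: C_1 → C_0 maps an edge to its endpoints' difference, ∂[p,q] = q − p.
The resulting 8×13 matrix has rank 7, and its Smith normal form has invariant factors (1,1,1,1,1,1,1).

The boundary map ∂_2: C_2 → C_1 acts by ∂[p,q,r] = [q,r] − [p,r] + [p,q]. For instance
  ∂bdg = dg − bg + bd,
  ∂bcd = cd − bd + bc.
This gives a 13×2 integer matrix of rank 2; reducing to Smith normal form yields diagonal entries (1,1).

Reading off H_k = ker ∂_k / im ∂_{k+1}:

  H_1: rank ker ∂_1 − rank ∂_2 = (13 − 7) − 2 = 4, and the invariant factors of ∂_2 are all 1, so H_1 = Z^4.

H_1 = Z^4.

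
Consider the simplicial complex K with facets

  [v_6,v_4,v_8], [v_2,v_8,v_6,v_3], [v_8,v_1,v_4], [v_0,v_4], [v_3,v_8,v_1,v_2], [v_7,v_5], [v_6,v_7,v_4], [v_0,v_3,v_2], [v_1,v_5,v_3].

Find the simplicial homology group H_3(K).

We work with the vertex ordering v_0 < v_1 < v_2 < v_3 < v_4 < v_5 < v_6 < v_7 < v_8. The simplices of K, each written with vertices in increasing order, are:

  0-simplices (9): [v_0], [v_1], [v_2], [v_3], [v_4], [v_5], [v_6], [v_7], [v_8]
  1-simplices (20): (20 of them)
  2-simplices (12): (12 of them)
  3-simplices (2): [v_1,v_2,v_3,v_8], [v_2,v_3,v_6,v_8]

giving chain groups C_0 ≅ Z^9, C_1 ≅ Z^20, C_2 ≅ Z^12, C_3 ≅ Z^2.

The boundary map ∂_1: C_1 → C_0 is given by ∂[p,q] = [q] − [p].
The resulting 9×20 matrix has rank 8, and its Smith normal form has invariant factors (1,1,1,1,1,1,1,1).

The boundary map ∂_2: C_2 → C_1 sends each 2-simplex [p,q,r] to [q,r] − [p,r] + [p,q]. For instance
  ∂[v_1,v_3,v_5] = [v_3,v_5] − [v_1,v_5] + [v_1,v_3],
  ∂[v_2,v_3,v_6] = [v_3,v_6] − [v_2,v_6] + [v_2,v_3].
This gives a 20×12 integer matrix of rank 10; reducing to Smith normal form yields diagonal entries (1,1,1,1,1,1,1,1,1,1).

∂_3: C_3 → C_2 sends each 3-simplex σ to the alternating sum Σ_i (−1)^i (σ with its i-th vertex removed). For instance
  ∂[v_1,v_2,v_3,v_8] = [v_2,v_3,v_8] − [v_1,v_3,v_8] + [v_1,v_2,v_8] − [v_1,v_2,v_3],
  ∂[v_2,v_3,v_6,v_8] = [v_3,v_6,v_8] − [v_2,v_6,v_8] + [v_2,v_3,v_8] − [v_2,v_3,v_6].
The 12×2 boundary matrix has rank 2 and Smith normal form diag(1,1).

Now H_k = ker ∂_k / im ∂_{k+1}, so:

  H_3: rank ker ∂_3 − rank ∂_4 = (2 − 2) − 0 = 0, and there is no ∂_4, so H_3 ≅ 0.

H_3 ≅ 0.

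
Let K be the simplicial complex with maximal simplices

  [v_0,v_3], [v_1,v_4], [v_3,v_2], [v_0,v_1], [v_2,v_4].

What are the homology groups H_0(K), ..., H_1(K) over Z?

We work with the vertex ordering v_0 < v_1 < v_2 < v_3 < v_4. The simplices of K, each written with vertices in increasing order, are:

  0-simplices (5): [v_0], [v_1], [v_2], [v_3], [v_4]
  1-simplices (5): [v_0,v_1], [v_0,v_3], [v_1,v_4], [v_2,v_3], [v_2,v_4]

giving chain groups C_0 ≅ Z^5, C_1 ≅ Z^5.

The boundary map ∂_1: C_1 → C_0 is given by ∂[p,q] = [q] − [p].
The resulting 5×5 matrix has rank 4, and its Smith normal form has invariant factors (1,1,1,1).

Reading off H_k = ker ∂_k / im ∂_{k+1}:

  H_0: rank C_0 − rank ∂_1 = 5 − 4 = 1, and the invariant factors of ∂_1 are all 1, so H_0 ≅ Z.
  H_1: rank ker ∂_1 − rank ∂_2 = (5 − 4) − 0 = 1, and there is no ∂_2, so H_1 ≅ Z.

(K is a triangulation of the circle S^1.)

H_0 = Z,  H_1 = Z.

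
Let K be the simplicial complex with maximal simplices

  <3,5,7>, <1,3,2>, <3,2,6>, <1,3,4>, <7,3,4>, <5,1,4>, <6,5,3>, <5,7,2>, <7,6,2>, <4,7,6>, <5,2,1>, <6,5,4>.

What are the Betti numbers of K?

b_0 = 1, b_1 = 0, b_2 = 0.

Take the total order 1 < 2 < 3 < 4 < 5 < 6 < 7 on the vertex set. Then K (dimension 2) consists of the simplices:

  0-simplices (7): [1], [2], [3], [4], [5], [6], [7]
  1-simplices (18): [1,2], [1,3], [1,4], [1,5], [2,3], [2,5], [2,6], [2,7], [3,4], [3,5], [3,6], [3,7], [4,5], [4,6], [4,7], [5,6], [5,7], [6,7]
  2-simplices (12): [1,2,3], [1,2,5], [1,3,4], [1,4,5], [2,3,6], [2,5,7], [2,6,7], [3,4,7], [3,5,6], [3,5,7], [4,5,6], [4,6,7]

Hence C_0 ≅ Z^7, C_1 ≅ Z^18, C_2 ≅ Z^12.

∂_1: C_1 → C_0 maps an edge to its endpoints' difference, ∂[p,q] = q − p. For instance
  ∂[4,6] = [6] − [4].
As a 7×18 matrix over Z this has rank 6, with invariant factors (1,1,1,1,1,1).

Boundary ∂_2: C_2 → C_1 maps a triangle to the signed sum of its edges. For instance
  ∂[4,6,7] = [6,7] − [4,7] + [4,6],
  ∂[4,5,6] = [5,6] − [4,6] + [4,5].
As a 18×12 matrix over Z this has rank 12, with invariant factors (1,1,1,1,1,1,1,1,1,1,1,2).

From H_k ≅ ker(∂_k) / im(∂_{k+1}) we obtain:

  H_0: rank C_0 − rank ∂_1 = 7 − 6 = 1, and the invariant factors of ∂_1 are all 1, so H_0 ≅ Z.
  H_1: rank ker ∂_1 − rank ∂_2 = (18 − 6) − 12 = 0, and ∂_2 has invariant factor 2 > 1, so H_1 ≅ Z/2.
  H_2: rank ker ∂_2 − rank ∂_3 = (12 − 12) − 0 = 0, and there is no ∂_3, so H_2 ≅ 0.

As a check, the Euler characteristic is 7 − 18 + 12 = 1, which agrees with 1 − 0 + 0 = 1.

Hence the Betti numbers are b_0 = 1, b_1 = 0, b_2 = 0.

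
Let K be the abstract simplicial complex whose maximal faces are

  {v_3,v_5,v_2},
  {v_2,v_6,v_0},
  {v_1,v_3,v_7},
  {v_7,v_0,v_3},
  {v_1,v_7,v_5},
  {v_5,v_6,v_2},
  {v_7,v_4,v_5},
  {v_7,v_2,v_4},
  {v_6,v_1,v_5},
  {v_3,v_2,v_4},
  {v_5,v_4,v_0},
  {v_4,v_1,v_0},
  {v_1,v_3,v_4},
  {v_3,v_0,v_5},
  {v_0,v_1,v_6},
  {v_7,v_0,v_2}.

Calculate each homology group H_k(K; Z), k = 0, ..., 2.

Order the vertices as v_0 < v_1 < v_2 < v_3 < v_4 < v_5 < v_6 < v_7. Listing each simplex with vertices in this order, K has dimension 2 with simplices:

  0-simplices (8): [v_0], [v_1], [v_2], [v_3], [v_4], [v_5], [v_6], [v_7]
  1-simplices (24): (24 of them)
  2-simplices (16): (16 of them)

so the chain groups are C_0 ≅ Z^8, C_1 ≅ Z^24, C_2 ≅ Z^16.

Boundary ∂_1: C_1 → C_0 sends each edge [p,q] (with p < q) to q − p.
As a 8×24 matrix over Z this has rank 7, with invariant factors (1,1,1,1,1,1,1).

∂_2: C_2 → C_1 maps a triangle to the signed sum of its edges. For instance
  ∂[v_1,v_3,v_7] = [v_3,v_7] − [v_1,v_7] + [v_1,v_3],
  ∂[v_0,v_3,v_5] = [v_3,v_5] − [v_0,v_5] + [v_0,v_3].
The 24×16 boundary matrix has rank 15 and Smith normal form diag(1,1,1,1,1,1,1,1,1,1,1,1,1,1,1).

From H_k ≅ ker(∂_k) / im(∂_{k+1}) we obtain:

  H_0: rank C_0 − rank ∂_1 = 8 − 7 = 1, and the invariant factors of ∂_1 are all 1, so H_0 = Z.
  H_1: rank ker ∂_1 − rank ∂_2 = (24 − 7) − 15 = 2, and the invariant factors of ∂_2 are all 1, so H_1 = Z^2.
  H_2: rank ker ∂_2 − rank ∂_3 = (16 − 15) − 0 = 1, and there is no ∂_3, so H_2 = Z.

H_0 = Z,  H_1 = Z^2,  H_2 = Z.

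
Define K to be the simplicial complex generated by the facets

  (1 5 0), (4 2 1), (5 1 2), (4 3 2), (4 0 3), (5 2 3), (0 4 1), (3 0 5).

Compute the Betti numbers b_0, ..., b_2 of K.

b_0 = 1, b_1 = 0, b_2 = 1.

Take the total order 0 < 1 < 2 < 3 < 4 < 5 on the vertex set. Then K (dimension 2) consists of the simplices:

  0-simplices (6): [0], [1], [2], [3], [4], [5]
  1-simplices (12): [0,1], [0,3], [0,4], [0,5], [1,2], [1,4], [1,5], [2,3], [2,4], [2,5], [3,4], [3,5]
  2-simplices (8): [0,1,4], [0,1,5], [0,3,4], [0,3,5], [1,2,4], [1,2,5], [2,3,4], [2,3,5]

giving chain groups C_0 ≅ Z^6, C_1 ≅ Z^12, C_2 ≅ Z^8.

∂_1: C_1 → C_0 sends each edge [p,q] (with p < q) to q − p.
The 6×12 boundary matrix has rank 5 and Smith normal form diag(1,1,1,1,1).

∂_2: C_2 → C_1 sends each 2-simplex [p,q,r] to [q,r] − [p,r] + [p,q]. For instance
  ∂[0,3,5] = [3,5] − [0,5] + [0,3],
  ∂[2,3,4] = [3,4] − [2,4] + [2,3].
The resulting 12×8 matrix has rank 7, and its Smith normal form has invariant factors (1,1,1,1,1,1,1).

Now H_k = ker ∂_k / im ∂_{k+1}, so:

  H_0: rank C_0 − rank ∂_1 = 6 − 5 = 1, and the invariant factors of ∂_1 are all 1, so H_0 ≅ Z.
  H_1: rank ker ∂_1 − rank ∂_2 = (12 − 5) − 7 = 0, and the invariant factors of ∂_2 are all 1, so H_1 ≅ 0.
  H_2: rank ker ∂_2 − rank ∂_3 = (8 − 7) − 0 = 1, and there is no ∂_3, so H_2 ≅ Z.

As a check, the Euler characteristic is 6 − 12 + 8 = 2, which agrees with 1 − 0 + 1 = 2.
(K is a triangulation of the 2-sphere S^2.)

Hence the Betti numbers are b_0 = 1, b_1 = 0, b_2 = 1.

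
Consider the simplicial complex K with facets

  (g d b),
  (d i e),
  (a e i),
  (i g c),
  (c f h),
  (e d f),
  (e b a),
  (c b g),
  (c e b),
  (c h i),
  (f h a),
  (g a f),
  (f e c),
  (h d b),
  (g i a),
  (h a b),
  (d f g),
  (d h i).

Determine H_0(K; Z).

Fix the vertex order a < b < c < d < e < f < g < h < i and write every simplex with vertices in increasing order. Then dim K = 2 and the simplices of K are:

  0-simplices (9): a, b, c, d, e, f, g, h, i
  1-simplices (27): ab, ae, af, ag, ah, ai, bc, bd, be, bg, bh, ce, cf, cg, ch, ci, de, df, dg, dh, di, ef, ei, fg, fh, gi, hi
  2-simplices (18): abe, abh, aei, afg, afh, agi, bce, bcg, bdg, bdh, cef, cfh, cgi, chi, def, dei, dfg, dhi

giving chain groups C_0 ≅ Z^9, C_1 ≅ Z^27, C_2 ≅ Z^18.

∂_1: C_1 → C_0 is given by ∂[p,q] = [q] − [p].
This gives a 9×27 integer matrix of rank 8; reducing to Smith normal form yields diagonal entries (1,1,1,1,1,1,1,1).

∂_2: C_2 → C_1 acts by ∂[p,q,r] = [q,r] − [p,r] + [p,q]. For instance
  ∂aei = ei − ai + ae,
  ∂dfg = fg − dg + df.
This gives a 27×18 integer matrix of rank 17; reducing to Smith normal form yields diagonal entries (1,1,1,1,1,1,1,1,1,1,1,1,1,1,1,1,1).

From H_k ≅ ker(∂_k) / im(∂_{k+1}) we obtain:

  H_0: rank C_0 − rank ∂_1 = 9 − 8 = 1, and the invariant factors of ∂_1 are all 1, so H_0 ≅ Z.

H_0 ≅ Z.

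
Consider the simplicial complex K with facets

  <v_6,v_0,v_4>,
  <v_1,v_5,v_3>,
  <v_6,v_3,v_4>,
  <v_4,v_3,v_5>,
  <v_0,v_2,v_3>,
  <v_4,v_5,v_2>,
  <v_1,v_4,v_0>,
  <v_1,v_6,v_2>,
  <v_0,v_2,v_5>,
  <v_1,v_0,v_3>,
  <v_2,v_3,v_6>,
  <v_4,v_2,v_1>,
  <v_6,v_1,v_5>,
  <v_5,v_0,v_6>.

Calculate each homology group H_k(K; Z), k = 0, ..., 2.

Take the total order v_0 < v_1 < v_2 < v_3 < v_4 < v_5 < v_6 on the vertex set. Then K (dimension 2) consists of the simplices:

  0-simplices (7): [v_0], [v_1], [v_2], [v_3], [v_4], [v_5], [v_6]
  1-simplices (21): (21 of them)
  2-simplices (14): (14 of them)

Hence C_0 ≅ Z^7, C_1 ≅ Z^21, C_2 ≅ Z^14.

Boundary ∂_1: C_1 → C_0 maps an edge to its endpoints' difference, ∂[p,q] = q − p. For instance
  ∂[v_2,v_3] = [v_3] − [v_2].
This gives a 7×21 integer matrix of rank 6; reducing to Smith normal form yields diagonal entries (1,1,1,1,1,1).

The boundary map ∂_2: C_2 → C_1 sends each 2-simplex [p,q,r] to [q,r] − [p,r] + [p,q]. For instance
  ∂[v_1,v_2,v_6] = [v_2,v_6] − [v_1,v_6] + [v_1,v_2],
  ∂[v_3,v_4,v_6] = [v_4,v_6] − [v_3,v_6] + [v_3,v_4].
As a 21×14 matrix over Z this has rank 13, with invariant factors (1,1,1,1,1,1,1,1,1,1,1,1,1).

From H_k ≅ ker(∂_k) / im(∂_{k+1}) we obtain:

  H_0: rank C_0 − rank ∂_1 = 7 − 6 = 1, and the invariant factors of ∂_1 are all 1, so H_0 ≅ Z.
  H_1: rank ker ∂_1 − rank ∂_2 = (21 − 6) − 13 = 2, and the invariant factors of ∂_2 are all 1, so H_1 ≅ Z^2.
  H_2: rank ker ∂_2 − rank ∂_3 = (14 − 13) − 0 = 1, and there is no ∂_3, so H_2 ≅ Z.

H_0 = Z,  H_1 = Z^2,  H_2 = Z.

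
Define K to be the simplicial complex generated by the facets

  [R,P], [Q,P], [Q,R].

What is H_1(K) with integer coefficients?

H_1 ≅ Z.

Fix the vertex order P < Q < R and write every simplex with vertices in increasing order. Then dim K = 1 and the simplices of K are:

  0-simplices (3): P, Q, R
  1-simplices (3): PQ, PR, QR

so the chain groups are C_0 ≅ Z^3, C_1 ≅ Z^3.

The boundary map ∂_1: C_1 → C_0 is given by ∂[p,q] = [q] − [p]. For instance
  ∂PQ = Q − P.
As a 3×3 matrix over Z this has rank 2, with invariant factors (1,1).

Now H_k = ker ∂_k / im ∂_{k+1}, so:

  H_1: rank ker ∂_1 − rank ∂_2 = (3 − 2) − 0 = 1, and there is no ∂_2, so H_1 = Z.

(K is a triangulation of the circle S^1.)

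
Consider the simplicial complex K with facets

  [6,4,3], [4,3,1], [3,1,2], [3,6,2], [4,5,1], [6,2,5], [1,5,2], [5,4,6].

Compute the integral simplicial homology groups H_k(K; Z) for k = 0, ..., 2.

H_0 = Z,  H_1 = 0,  H_2 = Z.

Order the vertices as 1 < 2 < 3 < 4 < 5 < 6. Listing each simplex with vertices in this order, K has dimension 2 with simplices:

  0-simplices (6): [1], [2], [3], [4], [5], [6]
  1-simplices (12): [1,2], [1,3], [1,4], [1,5], [2,3], [2,5], [2,6], [3,4], [3,6], [4,5], [4,6], [5,6]
  2-simplices (8): [1,2,3], [1,2,5], [1,3,4], [1,4,5], [2,3,6], [2,5,6], [3,4,6], [4,5,6]

Hence C_0 ≅ Z^6, C_1 ≅ Z^12, C_2 ≅ Z^8.

The boundary map ∂_1: C_1 → C_0 maps an edge to its endpoints' difference, ∂[p,q] = q − p.
This gives a 6×12 integer matrix of rank 5; reducing to Smith normal form yields diagonal entries (1,1,1,1,1).

The boundary map ∂_2: C_2 → C_1 sends each 2-simplex [p,q,r] to [q,r] − [p,r] + [p,q]. For instance
  ∂[1,3,4] = [3,4] − [1,4] + [1,3],
  ∂[1,4,5] = [4,5] − [1,5] + [1,4].
The resulting 12×8 matrix has rank 7, and its Smith normal form has invariant factors (1,1,1,1,1,1,1).

From H_k ≅ ker(∂_k) / im(∂_{k+1}) we obtain:

  H_0: rank C_0 − rank ∂_1 = 6 − 5 = 1, and the invariant factors of ∂_1 are all 1, so H_0 ≅ Z.
  H_1: rank ker ∂_1 − rank ∂_2 = (12 − 5) − 7 = 0, and the invariant factors of ∂_2 are all 1, so H_1 ≅ 0.
  H_2: rank ker ∂_2 − rank ∂_3 = (8 − 7) − 0 = 1, and there is no ∂_3, so H_2 ≅ Z.

As a check, the Euler characteristic is 6 − 12 + 8 = 2, which agrees with 1 − 0 + 1 = 2.
(K is a triangulation of the 2-sphere S^2.)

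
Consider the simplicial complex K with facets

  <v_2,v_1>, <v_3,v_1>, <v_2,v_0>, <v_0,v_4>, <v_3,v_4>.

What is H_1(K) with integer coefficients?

H_1 = Z.

Fix the vertex order v_0 < v_1 < v_2 < v_3 < v_4 and write every simplex with vertices in increasing order. Then dim K = 1 and the simplices of K are:

  0-simplices (5): [v_0], [v_1], [v_2], [v_3], [v_4]
  1-simplices (5): [v_0,v_2], [v_0,v_4], [v_1,v_2], [v_1,v_3], [v_3,v_4]

Hence C_0 ≅ Z^5, C_1 ≅ Z^5.

∂_1: C_1 → C_0 is given by ∂[p,q] = [q] − [p].
The 5×5 boundary matrix has rank 4 and Smith normal form diag(1,1,1,1).

Computing H_k = (kernel of ∂_k) / (image of ∂_{k+1}):

  H_1: rank ker ∂_1 − rank ∂_2 = (5 − 4) − 0 = 1, and there is no ∂_2, so H_1 ≅ Z.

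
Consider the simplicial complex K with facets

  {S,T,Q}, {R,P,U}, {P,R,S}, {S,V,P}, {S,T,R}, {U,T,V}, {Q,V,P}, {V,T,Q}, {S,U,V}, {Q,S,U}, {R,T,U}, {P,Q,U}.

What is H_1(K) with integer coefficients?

H_1 = Z/2.

Fix the vertex order P < Q < R < S < T < U < V and write every simplex with vertices in increasing order. Then dim K = 2 and the simplices of K are:

  0-simplices (7): P, Q, R, S, T, U, V
  1-simplices (18): PQ, PR, PS, PU, PV, QS, QT, QU, QV, RS, RT, RU, ST, SU, SV, TU, TV, UV
  2-simplices (12): PQU, PQV, PRS, PRU, PSV, QST, QSU, QTV, RST, RTU, SUV, TUV

so the chain groups are C_0 ≅ Z^7, C_1 ≅ Z^18, C_2 ≅ Z^12.

The boundary map ∂_1: C_1 → C_0 is given by ∂[p,q] = [q] − [p]. For instance
  ∂QT = T − Q.
The resulting 7×18 matrix has rank 6, and its Smith normal form has invariant factors (1,1,1,1,1,1).

The boundary map ∂_2: C_2 → C_1 acts by ∂[p,q,r] = [q,r] − [p,r] + [p,q]. For instance
  ∂PRS = RS − PS + PR,
  ∂SUV = UV − SV + SU.
As a 18×12 matrix over Z this has rank 12, with invariant factors (1,1,1,1,1,1,1,1,1,1,1,2).

Computing H_k = (kernel of ∂_k) / (image of ∂_{k+1}):

  H_1: rank ker ∂_1 − rank ∂_2 = (18 − 6) − 12 = 0, and ∂_2 has invariant factor 2 > 1, so H_1 = Z/2.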